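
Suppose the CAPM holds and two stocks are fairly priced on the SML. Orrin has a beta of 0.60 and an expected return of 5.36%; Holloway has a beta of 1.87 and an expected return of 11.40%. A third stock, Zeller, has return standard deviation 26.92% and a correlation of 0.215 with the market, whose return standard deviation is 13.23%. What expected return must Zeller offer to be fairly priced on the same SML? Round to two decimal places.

MRP = (11.40% − 5.36%) / (1.87 − 0.60) = 4.7559%
R_f = 5.36% − 0.60 × 4.7559% = 2.5065%
β_Zeller = ρ·σ_i/σ_m = 0.215 × 26.92 / 13.23 = 0.4375
E(R_Zeller) = R_f + β × MRP = 2.5065% + 0.4375 × 4.7559% = 4.59%

4.59%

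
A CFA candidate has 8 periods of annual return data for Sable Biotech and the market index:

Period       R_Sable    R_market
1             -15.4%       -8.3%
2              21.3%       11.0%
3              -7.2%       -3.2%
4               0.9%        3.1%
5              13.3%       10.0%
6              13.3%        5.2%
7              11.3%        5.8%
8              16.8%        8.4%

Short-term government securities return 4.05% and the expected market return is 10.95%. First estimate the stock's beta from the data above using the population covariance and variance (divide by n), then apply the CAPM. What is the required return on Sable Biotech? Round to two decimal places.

16.83%

Mean R_i = (-15.4 + 21.3 − 7.2 + 0.9 + 13.3 + 13.3 + 11.3 + 16.8) / 8 = 6.7875%
Mean R_m = (-8.3 + 11.0 − 3.2 + 3.1 + 10.0 + 5.2 + 5.8 + 8.4) / 8 = 4.0000%
Σ(R_i − R̄_i)(R_m − R̄_m) = 579.5700  ⇒  Cov = 579.5700 / 8 = 72.4463
Σ(R_m − R̄_m)² = 312.9800  ⇒  Var(R_m) = 312.9800 / 8 = 39.1225
β = Cov / Var(R_m) = 72.4463 / 39.1225 = 1.8518
MRP = 10.95% − 4.05% = 6.90%
E(R) = R_f + β × MRP = 4.05% + 1.8518 × 6.90% = 16.83%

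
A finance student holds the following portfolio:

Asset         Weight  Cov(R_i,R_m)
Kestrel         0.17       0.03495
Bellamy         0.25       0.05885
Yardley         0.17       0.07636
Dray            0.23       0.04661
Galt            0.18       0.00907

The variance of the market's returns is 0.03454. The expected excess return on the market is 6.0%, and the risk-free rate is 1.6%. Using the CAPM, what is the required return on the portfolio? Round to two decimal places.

β_Kestrel = 0.03495 / 0.03454 = 1.0119
β_Bellamy = 0.05885 / 0.03454 = 1.7038
β_Yardley = 0.07636 / 0.03454 = 2.2108
β_Dray = 0.04661 / 0.03454 = 1.3494
β_Galt = 0.00907 / 0.03454 = 0.2626
β_P = Σ w_i β_i = 0.17×1.0119 + 0.25×1.7038 + 0.17×2.2108 + 0.23×1.3494 + 0.18×0.2626 = 1.3314
E(R_P) = R_f + β_P × MRP = 1.6% + 1.3314 × 6.0% = 9.59%

9.59%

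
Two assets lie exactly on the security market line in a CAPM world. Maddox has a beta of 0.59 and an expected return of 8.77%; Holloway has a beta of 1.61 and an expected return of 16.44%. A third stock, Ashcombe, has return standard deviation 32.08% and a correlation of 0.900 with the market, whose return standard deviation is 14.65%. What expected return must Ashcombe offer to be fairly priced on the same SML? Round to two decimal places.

MRP = (16.44% − 8.77%) / (1.61 − 0.59) = 7.5196%
R_f = 8.77% − 0.59 × 7.5196% = 4.3334%
β_Ashcombe = ρ·σ_i/σ_m = 0.900 × 32.08 / 14.65 = 1.9708
E(R_Ashcombe) = R_f + β × MRP = 4.3334% + 1.9708 × 7.5196% = 19.15%

19.15%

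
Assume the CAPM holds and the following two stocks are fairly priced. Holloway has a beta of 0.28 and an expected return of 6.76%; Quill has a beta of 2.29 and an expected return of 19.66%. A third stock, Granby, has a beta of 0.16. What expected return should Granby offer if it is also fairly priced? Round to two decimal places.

5.99%

MRP (SML slope) = (19.66% − 6.76%) / (2.29 − 0.28) = 12.90% / 2.01 = 6.4179%
R_f (intercept) = 6.76% − 0.28 × 6.4179% = 4.9630%
E(R_Granby) = R_f + β × MRP = 4.9630% + 0.16 × 6.4179% = 5.99%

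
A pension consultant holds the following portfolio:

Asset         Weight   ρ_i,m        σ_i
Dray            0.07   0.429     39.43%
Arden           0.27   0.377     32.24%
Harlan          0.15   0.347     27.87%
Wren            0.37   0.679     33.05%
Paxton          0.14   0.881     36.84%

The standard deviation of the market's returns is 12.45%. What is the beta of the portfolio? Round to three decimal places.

β_Dray = 0.429 × 39.43% / 12.45% = 1.3587
β_Arden = 0.377 × 32.24% / 12.45% = 0.9763
β_Harlan = 0.347 × 27.87% / 12.45% = 0.7768
β_Wren = 0.679 × 33.05% / 12.45% = 1.8025
β_Paxton = 0.881 × 36.84% / 12.45% = 2.6069
β_P = Σ w_i β_i = 0.07×1.3587 + 0.27×0.9763 + 0.15×0.7768 + 0.37×1.8025 + 0.14×2.6069 = 1.5071

1.507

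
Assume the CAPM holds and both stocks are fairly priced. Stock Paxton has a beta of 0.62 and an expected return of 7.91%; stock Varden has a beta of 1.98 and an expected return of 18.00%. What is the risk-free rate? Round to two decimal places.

3.31%

Both satisfy E(R) = R_f + β·MRP, so the slope of the SML is
MRP = (18.00% − 7.91%) / (1.98 − 0.62) = 10.09% / 1.36 = 7.4191%
R_f = E(R_Paxton) − β_Paxton·MRP = 7.91% − 0.62 × 7.4191% = 3.3102%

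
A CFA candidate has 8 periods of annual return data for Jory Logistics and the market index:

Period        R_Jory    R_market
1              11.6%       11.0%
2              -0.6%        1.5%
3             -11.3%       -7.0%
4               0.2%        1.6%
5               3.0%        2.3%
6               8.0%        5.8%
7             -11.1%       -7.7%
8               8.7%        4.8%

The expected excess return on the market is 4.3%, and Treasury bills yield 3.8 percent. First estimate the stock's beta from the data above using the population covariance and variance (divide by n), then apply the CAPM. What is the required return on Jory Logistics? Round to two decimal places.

9.60%

Mean R_i = (11.6 − 0.6 − 11.3 + 0.2 + 3.0 + 8.0 − 11.1 + 8.7) / 8 = 1.0625%
Mean R_m = (11.0 + 1.5 − 7.0 + 1.6 + 2.3 + 5.8 − 7.7 + 4.8) / 8 = 1.5375%
Σ(R_i − R̄_i)(R_m − R̄_m) = 373.5813  ⇒  Cov = 373.5813 / 8 = 46.6977
Σ(R_m − R̄_m)² = 277.1588  ⇒  Var(R_m) = 277.1588 / 8 = 34.6449
β = Cov / Var(R_m) = 46.6977 / 34.6449 = 1.3479
E(R) = R_f + β × MRP = 3.8% + 1.3479 × 4.3% = 9.60%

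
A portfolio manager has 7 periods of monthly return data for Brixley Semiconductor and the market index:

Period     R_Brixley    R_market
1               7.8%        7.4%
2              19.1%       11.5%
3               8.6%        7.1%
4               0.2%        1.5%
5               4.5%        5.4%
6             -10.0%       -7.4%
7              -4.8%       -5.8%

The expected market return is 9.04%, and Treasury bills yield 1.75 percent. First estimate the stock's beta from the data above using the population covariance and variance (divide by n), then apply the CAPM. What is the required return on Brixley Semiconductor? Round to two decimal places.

Mean R_i = (7.8 + 19.1 + 8.6 + 0.2 + 4.5 − 10.0 − 4.8) / 7 = 3.6286%
Mean R_m = (7.4 + 11.5 + 7.1 + 1.5 + 5.4 − 7.4 − 5.8) / 7 = 2.8143%
Σ(R_i − R̄_i)(R_m − R̄_m) = 393.3871  ⇒  Cov = 393.3871 / 7 = 56.1982
Σ(R_m − R̄_m)² = 301.7886  ⇒  Var(R_m) = 301.7886 / 7 = 43.1127
β = Cov / Var(R_m) = 56.1982 / 43.1127 = 1.3035
MRP = 9.04% − 1.75% = 7.29%
E(R) = R_f + β × MRP = 1.75% + 1.3035 × 7.29% = 11.25%

11.25%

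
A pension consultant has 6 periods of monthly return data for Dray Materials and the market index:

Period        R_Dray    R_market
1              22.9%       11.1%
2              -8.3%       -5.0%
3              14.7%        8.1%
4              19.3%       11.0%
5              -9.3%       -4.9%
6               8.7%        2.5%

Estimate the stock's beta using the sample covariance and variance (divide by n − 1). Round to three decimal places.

1.839

Mean R_i = (22.9 − 8.3 + 14.7 + 19.3 − 9.3 + 8.7) / 6 = 8.0000%
Mean R_m = (11.1 − 5.0 + 8.1 + 11.0 − 4.9 + 2.5) / 6 = 3.8000%
Σ(R_i − R̄_i)(R_m − R̄_m) = 511.9800  ⇒  Cov = 511.9800 / 5 = 102.3960
Σ(R_m − R̄_m)² = 278.4400  ⇒  Var(R_m) = 278.4400 / 5 = 55.6880
β = Cov / Var(R_m) = 102.3960 / 55.6880 = 1.8387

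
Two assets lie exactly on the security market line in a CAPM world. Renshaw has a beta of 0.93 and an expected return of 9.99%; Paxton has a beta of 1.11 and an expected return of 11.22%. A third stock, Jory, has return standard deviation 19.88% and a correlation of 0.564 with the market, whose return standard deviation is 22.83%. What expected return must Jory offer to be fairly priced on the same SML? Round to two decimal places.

MRP = (11.22% − 9.99%) / (1.11 − 0.93) = 6.8333%
R_f = 9.99% − 0.93 × 6.8333% = 3.6350%
β_Jory = ρ·σ_i/σ_m = 0.564 × 19.88 / 22.83 = 0.4911
E(R_Jory) = R_f + β × MRP = 3.6350% + 0.4911 × 6.8333% = 6.99%

6.99%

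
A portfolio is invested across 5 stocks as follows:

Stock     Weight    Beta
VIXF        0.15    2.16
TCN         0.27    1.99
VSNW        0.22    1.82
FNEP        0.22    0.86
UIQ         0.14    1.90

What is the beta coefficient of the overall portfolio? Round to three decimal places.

β_P = Σ w_i β_i = 0.15×2.16 + 0.27×1.99 + 0.22×1.82 + 0.22×0.86 + 0.14×1.90 = 1.7169

1.717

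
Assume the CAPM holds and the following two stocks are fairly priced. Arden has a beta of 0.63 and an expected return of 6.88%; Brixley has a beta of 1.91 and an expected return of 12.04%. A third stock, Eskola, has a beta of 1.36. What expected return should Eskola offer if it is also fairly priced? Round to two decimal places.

9.82%

MRP (SML slope) = (12.04% − 6.88%) / (1.91 − 0.63) = 5.16% / 1.28 = 4.0313%
R_f (intercept) = 6.88% − 0.63 × 4.0313% = 4.3403%
E(R_Eskola) = R_f + β × MRP = 4.3403% + 1.36 × 4.0313% = 9.82%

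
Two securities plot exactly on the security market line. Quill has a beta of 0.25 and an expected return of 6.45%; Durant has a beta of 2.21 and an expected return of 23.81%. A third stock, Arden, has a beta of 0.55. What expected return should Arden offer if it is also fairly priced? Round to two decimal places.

MRP (SML slope) = (23.81% − 6.45%) / (2.21 − 0.25) = 17.36% / 1.96 = 8.8571%
R_f (intercept) = 6.45% − 0.25 × 8.8571% = 4.2357%
E(R_Arden) = R_f + β × MRP = 4.2357% + 0.55 × 8.8571% = 9.11%

9.11%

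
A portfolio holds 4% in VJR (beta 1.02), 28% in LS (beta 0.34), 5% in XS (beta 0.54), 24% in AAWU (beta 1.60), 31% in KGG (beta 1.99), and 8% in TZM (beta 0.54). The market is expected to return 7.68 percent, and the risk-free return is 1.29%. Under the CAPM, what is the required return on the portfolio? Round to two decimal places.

β_P = Σ w_i β_i = 0.04×1.02 + 0.28×0.34 + 0.05×0.54 + 0.24×1.60 + 0.31×1.99 + 0.08×0.54 = 1.2071
MRP = 7.68% − 1.29% = 6.39%
E(R_P) = R_f + β_P × MRP = 1.29% + 1.2071 × 6.39% = 9.00%

9.00%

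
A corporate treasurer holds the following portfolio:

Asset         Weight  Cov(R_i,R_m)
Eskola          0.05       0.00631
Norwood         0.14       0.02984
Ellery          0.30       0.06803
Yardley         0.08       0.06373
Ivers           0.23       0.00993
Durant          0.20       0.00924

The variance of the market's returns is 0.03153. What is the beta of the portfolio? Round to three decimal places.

1.083

β_Eskola = 0.00631 / 0.03153 = 0.2001
β_Norwood = 0.02984 / 0.03153 = 0.9464
β_Ellery = 0.06803 / 0.03153 = 2.1576
β_Yardley = 0.06373 / 0.03153 = 2.0212
β_Ivers = 0.00993 / 0.03153 = 0.3149
β_Durant = 0.00924 / 0.03153 = 0.2931
β_P = Σ w_i β_i = 0.05×0.2001 + 0.14×0.9464 + 0.30×2.1576 + 0.08×2.0212 + 0.23×0.3149 + 0.20×0.2931 = 1.0825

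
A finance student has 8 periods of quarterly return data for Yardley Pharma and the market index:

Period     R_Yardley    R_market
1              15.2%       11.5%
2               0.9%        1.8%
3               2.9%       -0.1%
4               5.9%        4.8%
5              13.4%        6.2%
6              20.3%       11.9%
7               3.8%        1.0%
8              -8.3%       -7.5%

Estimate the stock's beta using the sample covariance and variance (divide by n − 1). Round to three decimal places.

1.380

Mean R_i = (15.2 + 0.9 + 2.9 + 5.9 + 13.4 + 20.3 + 3.8 − 8.3) / 8 = 6.7625%
Mean R_m = (11.5 + 1.8 − 0.1 + 4.8 + 6.2 + 11.9 + 1.0 − 7.5) / 8 = 3.7000%
Σ(R_i − R̄_i)(R_m − R̄_m) = 394.9800  ⇒  Cov = 394.9800 / 7 = 56.4257
Σ(R_m − R̄_m)² = 286.3200  ⇒  Var(R_m) = 286.3200 / 7 = 40.9029
β = Cov / Var(R_m) = 56.4257 / 40.9029 = 1.3795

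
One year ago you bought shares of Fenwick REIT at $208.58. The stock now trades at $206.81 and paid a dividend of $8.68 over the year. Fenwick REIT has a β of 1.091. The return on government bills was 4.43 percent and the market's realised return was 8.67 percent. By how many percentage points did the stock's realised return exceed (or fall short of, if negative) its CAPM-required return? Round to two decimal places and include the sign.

Realised HPR = (P1 + D1 − P0) / P0 = (206.81 + 8.68 − 208.58) / 208.58 = 6.91 / 208.58 = 3.3129%
MRP = 8.67% − 4.43% = 4.24%
CAPM required = R_f + β·MRP = 4.43% + 1.091 × 4.24% = 9.05584%
α = realised − required = 3.3129% − 9.05584% = -5.74%

-5.74%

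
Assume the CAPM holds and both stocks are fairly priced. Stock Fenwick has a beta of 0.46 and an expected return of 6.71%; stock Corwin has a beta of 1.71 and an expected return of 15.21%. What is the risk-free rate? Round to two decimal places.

Both satisfy E(R) = R_f + β·MRP, so the slope of the SML is
MRP = (15.21% − 6.71%) / (1.71 − 0.46) = 8.50% / 1.25 = 6.8000%
R_f = E(R_Fenwick) − β_Fenwick·MRP = 6.71% − 0.46 × 6.8000% = 3.5820%

3.58%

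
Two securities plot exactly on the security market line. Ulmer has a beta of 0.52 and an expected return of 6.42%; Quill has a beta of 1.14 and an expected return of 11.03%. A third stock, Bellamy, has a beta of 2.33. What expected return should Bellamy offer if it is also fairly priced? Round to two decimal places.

19.88%

MRP (SML slope) = (11.03% − 6.42%) / (1.14 − 0.52) = 4.61% / 0.62 = 7.4355%
R_f (intercept) = 6.42% − 0.52 × 7.4355% = 2.5535%
E(R_Bellamy) = R_f + β × MRP = 2.5535% + 2.33 × 7.4355% = 19.88%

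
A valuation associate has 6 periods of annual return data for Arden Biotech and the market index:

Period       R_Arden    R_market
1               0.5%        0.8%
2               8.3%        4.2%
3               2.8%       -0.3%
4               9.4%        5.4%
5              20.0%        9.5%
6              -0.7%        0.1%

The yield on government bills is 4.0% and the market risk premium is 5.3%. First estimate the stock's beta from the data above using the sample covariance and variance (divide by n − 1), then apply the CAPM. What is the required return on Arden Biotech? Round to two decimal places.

14.35%

Mean R_i = (0.5 + 8.3 + 2.8 + 9.4 + 20.0 − 0.7) / 6 = 6.7167%
Mean R_m = (0.8 + 4.2 − 0.3 + 5.4 + 9.5 + 0.1) / 6 = 3.2833%
Σ(R_i − R̄_i)(R_m − R̄_m) = 142.7917  ⇒  Cov = 142.7917 / 5 = 28.5583
Σ(R_m − R̄_m)² = 73.1083  ⇒  Var(R_m) = 73.1083 / 5 = 14.6217
β = Cov / Var(R_m) = 28.5583 / 14.6217 = 1.9531
E(R) = R_f + β × MRP = 4.0% + 1.9531 × 5.3% = 14.35%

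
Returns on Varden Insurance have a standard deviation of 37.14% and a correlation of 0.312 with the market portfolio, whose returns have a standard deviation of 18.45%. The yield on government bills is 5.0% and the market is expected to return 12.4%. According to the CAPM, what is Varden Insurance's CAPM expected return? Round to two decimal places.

β = ρ × σ_i / σ_m = 0.312 × 37.14% / 18.45% = 0.6281
MRP = 12.4% − 5.0% = 7.40%
E(R) = 5.0% + 0.6281 × 7.4% = 9.65%

9.65%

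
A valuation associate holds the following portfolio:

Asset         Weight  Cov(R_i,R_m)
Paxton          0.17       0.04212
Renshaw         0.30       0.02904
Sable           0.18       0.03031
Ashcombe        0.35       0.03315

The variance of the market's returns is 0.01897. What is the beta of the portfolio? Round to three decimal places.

1.736

β_Paxton = 0.04212 / 0.01897 = 2.2203
β_Renshaw = 0.02904 / 0.01897 = 1.5308
β_Sable = 0.03031 / 0.01897 = 1.5978
β_Ashcombe = 0.03315 / 0.01897 = 1.7475
β_P = Σ w_i β_i = 0.17×2.2203 + 0.30×1.5308 + 0.18×1.5978 + 0.35×1.7475 = 1.7359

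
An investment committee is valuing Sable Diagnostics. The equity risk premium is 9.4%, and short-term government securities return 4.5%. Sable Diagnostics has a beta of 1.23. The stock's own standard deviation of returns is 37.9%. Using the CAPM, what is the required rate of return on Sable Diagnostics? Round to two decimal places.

E(R) = R_f + β × MRP = 4.5% + 1.23 × 9.4% = 16.06%

16.06%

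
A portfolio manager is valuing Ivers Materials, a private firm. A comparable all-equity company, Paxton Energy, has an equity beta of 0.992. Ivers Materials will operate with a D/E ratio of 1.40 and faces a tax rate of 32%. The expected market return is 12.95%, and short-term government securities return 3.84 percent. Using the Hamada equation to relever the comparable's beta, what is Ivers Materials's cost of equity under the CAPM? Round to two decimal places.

21.48%

β_L = β_U × [1 + (1 − t)(D/E)] = 0.992 × [1 + (1 − 0.32) × 1.40]
    = 0.992 × [1 + 0.68 × 1.40] = 0.992 × 1.9520 = 1.9364
MRP = 12.95% − 3.84% = 9.11%
E(R) = R_f + β_L × MRP = 3.84% + 1.9364 × 9.11% = 21.48%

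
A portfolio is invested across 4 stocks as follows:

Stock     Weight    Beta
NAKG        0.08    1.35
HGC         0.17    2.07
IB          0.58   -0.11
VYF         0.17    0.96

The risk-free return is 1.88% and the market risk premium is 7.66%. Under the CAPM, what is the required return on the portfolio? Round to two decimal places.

6.16%

β_P = Σ w_i β_i = 0.08×1.35 + 0.17×2.07 + 0.58×-0.11 + 0.17×0.96 = 0.5593
E(R_P) = R_f + β_P × MRP = 1.88% + 0.5593 × 7.66% = 6.16%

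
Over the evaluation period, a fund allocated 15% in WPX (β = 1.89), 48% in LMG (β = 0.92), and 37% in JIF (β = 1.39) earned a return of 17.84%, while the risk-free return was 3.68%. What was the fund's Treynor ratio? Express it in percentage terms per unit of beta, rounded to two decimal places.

11.42%

β_P = 0.15×1.89 + 0.48×0.92 + 0.37×1.39 = 1.2394
Treynor = (R_P − R_f) / β_P = (17.84% − 3.68%) / 1.2394 = 14.16% / 1.2394 = 11.42%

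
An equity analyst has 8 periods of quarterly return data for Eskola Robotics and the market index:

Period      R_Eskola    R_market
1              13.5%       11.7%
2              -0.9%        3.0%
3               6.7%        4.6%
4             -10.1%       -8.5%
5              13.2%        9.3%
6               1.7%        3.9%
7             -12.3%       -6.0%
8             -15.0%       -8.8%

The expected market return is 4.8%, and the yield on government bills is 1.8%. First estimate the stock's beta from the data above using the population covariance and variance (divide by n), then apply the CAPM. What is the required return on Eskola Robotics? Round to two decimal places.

Mean R_i = (13.5 − 0.9 + 6.7 − 10.1 + 13.2 + 1.7 − 12.3 − 15.0) / 8 = -0.4000%
Mean R_m = (11.7 + 3.0 + 4.6 − 8.5 + 9.3 + 3.9 − 6.0 − 8.8) / 8 = 1.1500%
Σ(R_i − R̄_i)(R_m − R̄_m) = 610.7900  ⇒  Cov = 610.7900 / 8 = 76.3488
Σ(R_m − R̄_m)² = 443.8600  ⇒  Var(R_m) = 443.8600 / 8 = 55.4825
β = Cov / Var(R_m) = 76.3488 / 55.4825 = 1.3761
MRP = 4.8% − 1.8% = 3.00%
E(R) = R_f + β × MRP = 1.8% + 1.3761 × 3.0% = 5.93%

5.93%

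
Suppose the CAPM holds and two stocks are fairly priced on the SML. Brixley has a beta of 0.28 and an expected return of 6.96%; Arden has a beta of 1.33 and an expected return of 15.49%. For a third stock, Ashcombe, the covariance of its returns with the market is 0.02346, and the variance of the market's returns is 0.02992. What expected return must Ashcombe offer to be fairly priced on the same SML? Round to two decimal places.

11.06%

MRP = (15.49% − 6.96%) / (1.33 − 0.28) = 8.1238%
R_f = 6.96% − 0.28 × 8.1238% = 4.6853%
β_Ashcombe = Cov / Var(R_m) = 0.02346 / 0.02992 = 0.7841
E(R_Ashcombe) = R_f + β × MRP = 4.6853% + 0.7841 × 8.1238% = 11.06%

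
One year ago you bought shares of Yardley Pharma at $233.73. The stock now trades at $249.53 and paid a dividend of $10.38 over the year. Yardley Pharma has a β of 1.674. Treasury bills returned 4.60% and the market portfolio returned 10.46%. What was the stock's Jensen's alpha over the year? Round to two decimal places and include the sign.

Realised HPR = (P1 + D1 − P0) / P0 = (249.53 + 10.38 − 233.73) / 233.73 = 26.18 / 233.73 = 11.2010%
MRP = 10.46% − 4.60% = 5.86%
CAPM required = R_f + β·MRP = 4.60% + 1.674 × 5.86% = 14.40964%
α = realised − required = 11.2010% − 14.40964% = -3.21%

-3.21%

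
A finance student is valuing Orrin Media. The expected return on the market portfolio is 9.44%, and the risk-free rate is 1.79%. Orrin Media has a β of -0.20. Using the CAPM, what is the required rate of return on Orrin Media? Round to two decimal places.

0.26%

Market risk premium = E(R_m) − R_f = 9.44% − 1.79% = 7.65%
E(R) = R_f + β × MRP = 1.79% + -0.20 × 7.65% = 0.26%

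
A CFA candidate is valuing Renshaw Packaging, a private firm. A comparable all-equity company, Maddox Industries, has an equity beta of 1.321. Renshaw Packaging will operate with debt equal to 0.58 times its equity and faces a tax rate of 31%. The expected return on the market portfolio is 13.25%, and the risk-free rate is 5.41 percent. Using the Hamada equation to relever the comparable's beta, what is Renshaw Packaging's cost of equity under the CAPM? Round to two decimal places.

β_L = β_U × [1 + (1 − t)(D/E)] = 1.321 × [1 + (1 − 0.31) × 0.58]
    = 1.321 × [1 + 0.69 × 0.58] = 1.321 × 1.4002 = 1.8497
MRP = 13.25% − 5.41% = 7.84%
E(R) = R_f + β_L × MRP = 5.41% + 1.8497 × 7.84% = 19.91%

19.91%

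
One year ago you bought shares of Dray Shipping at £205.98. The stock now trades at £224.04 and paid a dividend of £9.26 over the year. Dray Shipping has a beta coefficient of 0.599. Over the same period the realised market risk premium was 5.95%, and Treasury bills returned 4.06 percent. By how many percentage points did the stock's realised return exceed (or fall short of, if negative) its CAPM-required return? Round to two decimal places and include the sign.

Realised HPR = (P1 + D1 − P0) / P0 = (224.04 + 9.26 − 205.98) / 205.98 = 27.32 / 205.98 = 13.2634%
CAPM required = R_f + β·MRP = 4.06% + 0.599 × 5.95% = 7.62405%
α = realised − required = 13.2634% − 7.62405% = +5.64%

+5.64%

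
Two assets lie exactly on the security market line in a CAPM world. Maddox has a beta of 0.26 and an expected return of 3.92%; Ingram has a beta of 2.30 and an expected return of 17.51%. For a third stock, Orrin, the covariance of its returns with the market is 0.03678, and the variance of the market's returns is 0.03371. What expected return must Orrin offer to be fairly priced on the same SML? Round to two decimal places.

MRP = (17.51% − 3.92%) / (2.30 − 0.26) = 6.6618%
R_f = 3.92% − 0.26 × 6.6618% = 2.1879%
β_Orrin = Cov / Var(R_m) = 0.03678 / 0.03371 = 1.0911
E(R_Orrin) = R_f + β × MRP = 2.1879% + 1.0911 × 6.6618% = 9.46%

9.46%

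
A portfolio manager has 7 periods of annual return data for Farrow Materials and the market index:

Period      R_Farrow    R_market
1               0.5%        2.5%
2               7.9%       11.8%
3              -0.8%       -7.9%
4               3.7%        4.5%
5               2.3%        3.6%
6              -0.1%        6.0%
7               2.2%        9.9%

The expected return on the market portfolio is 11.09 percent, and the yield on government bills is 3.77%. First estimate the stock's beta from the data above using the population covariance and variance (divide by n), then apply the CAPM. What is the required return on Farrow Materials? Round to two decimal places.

Mean R_i = (0.5 + 7.9 − 0.8 + 3.7 + 2.3 − 0.1 + 2.2) / 7 = 2.2429%
Mean R_m = (2.5 + 11.8 − 7.9 + 4.5 + 3.6 + 6.0 + 9.9) / 7 = 4.3429%
Σ(R_i − R̄_i)(R_m − R̄_m) = 78.7171  ⇒  Cov = 78.7171 / 7 = 11.2453
Σ(R_m − R̄_m)² = 243.0971  ⇒  Var(R_m) = 243.0971 / 7 = 34.7282
β = Cov / Var(R_m) = 11.2453 / 34.7282 = 0.3238
MRP = 11.09% − 3.77% = 7.32%
E(R) = R_f + β × MRP = 3.77% + 0.3238 × 7.32% = 6.14%

6.14%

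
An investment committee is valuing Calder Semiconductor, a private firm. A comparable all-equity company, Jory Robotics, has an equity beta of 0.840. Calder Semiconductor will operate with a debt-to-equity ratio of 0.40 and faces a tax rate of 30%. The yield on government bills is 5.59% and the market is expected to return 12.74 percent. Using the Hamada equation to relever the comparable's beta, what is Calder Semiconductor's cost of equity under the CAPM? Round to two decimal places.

13.28%

β_L = β_U × [1 + (1 − t)(D/E)] = 0.840 × [1 + (1 − 0.30) × 0.40]
    = 0.840 × [1 + 0.70 × 0.40] = 0.840 × 1.2800 = 1.0752
MRP = 12.74% − 5.59% = 7.15%
E(R) = R_f + β_L × MRP = 5.59% + 1.0752 × 7.15% = 13.28%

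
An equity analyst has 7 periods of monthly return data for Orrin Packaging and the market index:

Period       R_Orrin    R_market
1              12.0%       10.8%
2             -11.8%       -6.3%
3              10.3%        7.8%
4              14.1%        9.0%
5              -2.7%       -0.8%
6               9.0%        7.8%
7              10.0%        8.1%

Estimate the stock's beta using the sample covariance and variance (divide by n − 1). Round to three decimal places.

Mean R_i = (12.0 − 11.8 + 10.3 + 14.1 − 2.7 + 9.0 + 10.0) / 7 = 5.8429%
Mean R_m = (10.8 − 6.3 + 7.8 + 9.0 − 0.8 + 7.8 + 8.1) / 7 = 5.2000%
Σ(R_i − R̄_i)(R_m − R̄_m) = 351.8600  ⇒  Cov = 351.8600 / 6 = 58.6433
Σ(R_m − R̄_m)² = 235.9800  ⇒  Var(R_m) = 235.9800 / 6 = 39.3300
β = Cov / Var(R_m) = 58.6433 / 39.3300 = 1.4911

1.491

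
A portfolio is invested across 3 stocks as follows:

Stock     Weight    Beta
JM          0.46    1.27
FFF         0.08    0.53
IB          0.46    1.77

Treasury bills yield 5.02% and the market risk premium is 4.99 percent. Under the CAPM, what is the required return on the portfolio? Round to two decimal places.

12.21%

β_P = Σ w_i β_i = 0.46×1.27 + 0.08×0.53 + 0.46×1.77 = 1.4408
E(R_P) = R_f + β_P × MRP = 5.02% + 1.4408 × 4.99% = 12.21%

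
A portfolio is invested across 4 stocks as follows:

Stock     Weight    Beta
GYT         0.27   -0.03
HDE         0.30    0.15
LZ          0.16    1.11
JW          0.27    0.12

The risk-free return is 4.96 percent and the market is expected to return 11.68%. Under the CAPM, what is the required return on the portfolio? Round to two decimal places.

6.62%

β_P = Σ w_i β_i = 0.27×-0.03 + 0.30×0.15 + 0.16×1.11 + 0.27×0.12 = 0.2469
MRP = 11.68% − 4.96% = 6.72%
E(R_P) = R_f + β_P × MRP = 4.96% + 0.2469 × 6.72% = 6.62%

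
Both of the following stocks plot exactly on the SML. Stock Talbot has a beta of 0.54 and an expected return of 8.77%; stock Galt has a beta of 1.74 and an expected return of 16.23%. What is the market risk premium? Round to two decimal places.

Both satisfy E(R) = R_f + β·MRP, so the slope of the SML is
MRP = (16.23% − 8.77%) / (1.74 − 0.54) = 7.46% / 1.20 = 6.2167%

6.22%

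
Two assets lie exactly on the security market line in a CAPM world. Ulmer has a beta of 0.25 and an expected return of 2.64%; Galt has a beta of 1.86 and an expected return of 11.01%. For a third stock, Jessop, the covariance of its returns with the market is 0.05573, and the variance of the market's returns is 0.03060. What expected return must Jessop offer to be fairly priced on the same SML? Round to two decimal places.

10.81%

MRP = (11.01% − 2.64%) / (1.86 − 0.25) = 5.1988%
R_f = 2.64% − 0.25 × 5.1988% = 1.3403%
β_Jessop = Cov / Var(R_m) = 0.05573 / 0.03060 = 1.8212
E(R_Jessop) = R_f + β × MRP = 1.3403% + 1.8212 × 5.1988% = 10.81%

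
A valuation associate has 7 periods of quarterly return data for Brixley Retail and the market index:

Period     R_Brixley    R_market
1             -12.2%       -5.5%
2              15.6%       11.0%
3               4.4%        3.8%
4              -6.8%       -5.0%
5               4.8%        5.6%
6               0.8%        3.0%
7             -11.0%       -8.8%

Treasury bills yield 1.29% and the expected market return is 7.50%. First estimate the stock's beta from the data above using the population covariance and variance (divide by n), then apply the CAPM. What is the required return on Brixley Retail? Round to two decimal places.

Mean R_i = (-12.2 + 15.6 + 4.4 − 6.8 + 4.8 + 0.8 − 11.0) / 7 = -0.6286%
Mean R_m = (-5.5 + 11.0 + 3.8 − 5.0 + 5.6 + 3.0 − 8.8) / 7 = 0.5857%
Σ(R_i − R̄_i)(R_m − R̄_m) = 418.0771  ⇒  Cov = 418.0771 / 7 = 59.7253
Σ(R_m − R̄_m)² = 306.0886  ⇒  Var(R_m) = 306.0886 / 7 = 43.7269
β = Cov / Var(R_m) = 59.7253 / 43.7269 = 1.3659
MRP = 7.50% − 1.29% = 6.21%
E(R) = R_f + β × MRP = 1.29% + 1.3659 × 6.21% = 9.77%

9.77%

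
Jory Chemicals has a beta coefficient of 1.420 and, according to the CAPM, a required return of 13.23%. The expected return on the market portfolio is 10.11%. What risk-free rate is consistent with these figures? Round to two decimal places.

E(R) = R_f + β(E(R_m) − R_f) = R_f(1 − β) + β·E(R_m)
13.23% = R_f × (1 − 1.420) + 1.420 × 10.11%
13.23% = R_f × -0.420 + 14.35620%
R_f = (13.23% − 14.35620%) / -0.420 = 2.68%

2.68%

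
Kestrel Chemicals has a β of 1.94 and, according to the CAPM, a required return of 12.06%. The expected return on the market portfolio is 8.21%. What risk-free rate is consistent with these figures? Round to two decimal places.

E(R) = R_f + β(E(R_m) − R_f) = R_f(1 − β) + β·E(R_m)
12.06% = R_f × (1 − 1.94) + 1.94 × 8.21%
12.06% = R_f × -0.94 + 15.9274%
R_f = (12.06% − 15.9274%) / -0.94 = 4.11%

4.11%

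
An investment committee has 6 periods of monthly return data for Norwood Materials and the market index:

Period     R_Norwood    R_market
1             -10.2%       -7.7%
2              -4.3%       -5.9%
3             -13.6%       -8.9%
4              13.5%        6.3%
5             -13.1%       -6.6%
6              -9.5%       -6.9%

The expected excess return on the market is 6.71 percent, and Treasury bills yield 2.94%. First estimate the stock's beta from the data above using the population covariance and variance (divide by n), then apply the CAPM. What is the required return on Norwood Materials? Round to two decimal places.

Mean R_i = (-10.2 − 4.3 − 13.6 + 13.5 − 13.1 − 9.5) / 6 = -6.2000%
Mean R_m = (-7.7 − 5.9 − 8.9 + 6.3 − 6.6 − 6.9) / 6 = -4.9500%
Σ(R_i − R̄_i)(R_m − R̄_m) = 277.8700  ⇒  Cov = 277.8700 / 6 = 46.3117
Σ(R_m − R̄_m)² = 157.1550  ⇒  Var(R_m) = 157.1550 / 6 = 26.1925
β = Cov / Var(R_m) = 46.3117 / 26.1925 = 1.7681
E(R) = R_f + β × MRP = 2.94% + 1.7681 × 6.71% = 14.80%

14.80%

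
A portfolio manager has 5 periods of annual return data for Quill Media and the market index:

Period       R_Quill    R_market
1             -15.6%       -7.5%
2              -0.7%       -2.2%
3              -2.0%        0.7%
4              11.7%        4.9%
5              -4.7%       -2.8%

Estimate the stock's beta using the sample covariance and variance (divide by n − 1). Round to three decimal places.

2.050

Mean R_i = (-15.6 − 0.7 − 2.0 + 11.7 − 4.7) / 5 = -2.2600%
Mean R_m = (-7.5 − 2.2 + 0.7 + 4.9 − 2.8) / 5 = -1.3800%
Σ(R_i − R̄_i)(R_m − R̄_m) = 172.0360  ⇒  Cov = 172.0360 / 4 = 43.0090
Σ(R_m − R̄_m)² = 83.9080  ⇒  Var(R_m) = 83.9080 / 4 = 20.9770
β = Cov / Var(R_m) = 43.0090 / 20.9770 = 2.0503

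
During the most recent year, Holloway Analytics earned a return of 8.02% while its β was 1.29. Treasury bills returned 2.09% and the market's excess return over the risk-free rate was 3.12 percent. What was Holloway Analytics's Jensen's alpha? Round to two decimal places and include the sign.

CAPM benchmark = R_f + β(R_m − R_f) = 2.09% + 1.29 × 3.12% = 6.1148%
α = actual − benchmark = 8.02% − 6.1148% = +1.91%

+1.91%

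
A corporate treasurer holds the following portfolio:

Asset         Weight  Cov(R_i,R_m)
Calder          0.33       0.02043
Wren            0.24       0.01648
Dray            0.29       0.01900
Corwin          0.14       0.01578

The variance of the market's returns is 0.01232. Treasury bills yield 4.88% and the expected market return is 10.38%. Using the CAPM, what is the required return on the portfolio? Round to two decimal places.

13.10%

β_Calder = 0.02043 / 0.01232 = 1.6583
β_Wren = 0.01648 / 0.01232 = 1.3377
β_Dray = 0.01900 / 0.01232 = 1.5422
β_Corwin = 0.01578 / 0.01232 = 1.2808
β_P = Σ w_i β_i = 0.33×1.6583 + 0.24×1.3377 + 0.29×1.5422 + 0.14×1.2808 = 1.4948
MRP = 10.38% − 4.88% = 5.50%
E(R_P) = R_f + β_P × MRP = 4.88% + 1.4948 × 5.50% = 13.10%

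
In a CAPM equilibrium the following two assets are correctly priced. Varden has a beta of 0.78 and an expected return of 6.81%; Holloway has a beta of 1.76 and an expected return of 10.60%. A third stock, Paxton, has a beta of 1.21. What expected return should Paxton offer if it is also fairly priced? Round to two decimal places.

8.47%

MRP (SML slope) = (10.60% − 6.81%) / (1.76 − 0.78) = 3.79% / 0.98 = 3.8673%
R_f (intercept) = 6.81% − 0.78 × 3.8673% = 3.7935%
E(R_Paxton) = R_f + β × MRP = 3.7935% + 1.21 × 3.8673% = 8.47%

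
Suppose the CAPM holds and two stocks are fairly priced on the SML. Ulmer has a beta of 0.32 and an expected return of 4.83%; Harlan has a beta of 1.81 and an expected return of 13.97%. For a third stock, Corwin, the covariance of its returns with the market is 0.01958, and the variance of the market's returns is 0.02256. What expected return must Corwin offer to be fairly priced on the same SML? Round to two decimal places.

MRP = (13.97% − 4.83%) / (1.81 − 0.32) = 6.1342%
R_f = 4.83% − 0.32 × 6.1342% = 2.8671%
β_Corwin = Cov / Var(R_m) = 0.01958 / 0.02256 = 0.8679
E(R_Corwin) = R_f + β × MRP = 2.8671% + 0.8679 × 6.1342% = 8.19%

8.19%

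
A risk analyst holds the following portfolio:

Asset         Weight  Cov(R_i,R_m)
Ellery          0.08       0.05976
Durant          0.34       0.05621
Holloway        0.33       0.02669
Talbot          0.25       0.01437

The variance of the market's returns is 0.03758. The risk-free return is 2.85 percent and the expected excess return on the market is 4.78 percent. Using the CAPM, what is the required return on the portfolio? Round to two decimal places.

β_Ellery = 0.05976 / 0.03758 = 1.5902
β_Durant = 0.05621 / 0.03758 = 1.4957
β_Holloway = 0.02669 / 0.03758 = 0.7102
β_Talbot = 0.01437 / 0.03758 = 0.3824
β_P = Σ w_i β_i = 0.08×1.5902 + 0.34×1.4957 + 0.33×0.7102 + 0.25×0.3824 = 0.9657
E(R_P) = R_f + β_P × MRP = 2.85% + 0.9657 × 4.78% = 7.47%

7.47%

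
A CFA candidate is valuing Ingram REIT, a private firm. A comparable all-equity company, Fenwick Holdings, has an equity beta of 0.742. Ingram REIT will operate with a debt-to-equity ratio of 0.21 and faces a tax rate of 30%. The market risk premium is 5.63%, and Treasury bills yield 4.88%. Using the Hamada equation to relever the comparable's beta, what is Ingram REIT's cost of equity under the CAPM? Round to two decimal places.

β_L = β_U × [1 + (1 − t)(D/E)] = 0.742 × [1 + (1 − 0.30) × 0.21]
    = 0.742 × [1 + 0.70 × 0.21] = 0.742 × 1.1470 = 0.8511
E(R) = R_f + β_L × MRP = 4.88% + 0.8511 × 5.63% = 9.67%

9.67%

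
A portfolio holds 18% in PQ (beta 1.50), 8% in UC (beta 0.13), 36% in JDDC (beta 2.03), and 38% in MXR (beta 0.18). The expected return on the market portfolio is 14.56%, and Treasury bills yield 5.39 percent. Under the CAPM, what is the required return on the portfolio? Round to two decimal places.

15.29%

β_P = Σ w_i β_i = 0.18×1.50 + 0.08×0.13 + 0.36×2.03 + 0.38×0.18 = 1.0796
MRP = 14.56% − 5.39% = 9.17%
E(R_P) = R_f + β_P × MRP = 5.39% + 1.0796 × 9.17% = 15.29%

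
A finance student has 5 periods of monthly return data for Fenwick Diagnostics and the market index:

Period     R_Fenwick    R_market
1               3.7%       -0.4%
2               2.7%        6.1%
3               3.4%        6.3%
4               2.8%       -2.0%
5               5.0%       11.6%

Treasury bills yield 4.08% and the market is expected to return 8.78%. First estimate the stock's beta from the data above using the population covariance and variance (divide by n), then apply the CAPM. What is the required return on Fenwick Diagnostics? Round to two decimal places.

Mean R_i = (3.7 + 2.7 + 3.4 + 2.8 + 5.0) / 5 = 3.5200%
Mean R_m = (-0.4 + 6.1 + 6.3 − 2.0 + 11.6) / 5 = 4.3200%
Σ(R_i − R̄_i)(R_m − R̄_m) = 12.7780  ⇒  Cov = 12.7780 / 5 = 2.5556
Σ(R_m − R̄_m)² = 122.3080  ⇒  Var(R_m) = 122.3080 / 5 = 24.4616
β = Cov / Var(R_m) = 2.5556 / 24.4616 = 0.1045
MRP = 8.78% − 4.08% = 4.70%
E(R) = R_f + β × MRP = 4.08% + 0.1045 × 4.70% = 4.57%

4.57%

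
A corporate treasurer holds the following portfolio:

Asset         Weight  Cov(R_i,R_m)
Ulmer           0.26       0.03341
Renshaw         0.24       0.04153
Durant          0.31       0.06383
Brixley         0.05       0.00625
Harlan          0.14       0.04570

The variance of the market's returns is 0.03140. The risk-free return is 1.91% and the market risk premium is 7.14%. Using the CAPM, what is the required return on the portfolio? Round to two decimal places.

12.18%

β_Ulmer = 0.03341 / 0.03140 = 1.0640
β_Renshaw = 0.04153 / 0.03140 = 1.3226
β_Durant = 0.06383 / 0.03140 = 2.0328
β_Brixley = 0.00625 / 0.03140 = 0.1990
β_Harlan = 0.04570 / 0.03140 = 1.4554
β_P = Σ w_i β_i = 0.26×1.0640 + 0.24×1.3226 + 0.31×2.0328 + 0.05×0.1990 + 0.14×1.4554 = 1.4379
E(R_P) = R_f + β_P × MRP = 1.91% + 1.4379 × 7.14% = 12.18%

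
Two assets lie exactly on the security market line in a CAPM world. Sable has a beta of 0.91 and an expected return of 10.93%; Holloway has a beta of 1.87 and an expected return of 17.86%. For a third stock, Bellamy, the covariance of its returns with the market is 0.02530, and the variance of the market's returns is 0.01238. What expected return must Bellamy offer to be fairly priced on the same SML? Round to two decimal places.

19.11%

MRP = (17.86% − 10.93%) / (1.87 − 0.91) = 7.2188%
R_f = 10.93% − 0.91 × 7.2188% = 4.3609%
β_Bellamy = Cov / Var(R_m) = 0.02530 / 0.01238 = 2.0436
E(R_Bellamy) = R_f + β × MRP = 4.3609% + 2.0436 × 7.2188% = 19.11%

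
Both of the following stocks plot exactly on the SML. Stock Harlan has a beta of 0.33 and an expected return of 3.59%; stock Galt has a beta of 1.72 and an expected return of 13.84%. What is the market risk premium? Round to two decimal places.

Both satisfy E(R) = R_f + β·MRP, so the slope of the SML is
MRP = (13.84% − 3.59%) / (1.72 − 0.33) = 10.25% / 1.39 = 7.3741%

7.37%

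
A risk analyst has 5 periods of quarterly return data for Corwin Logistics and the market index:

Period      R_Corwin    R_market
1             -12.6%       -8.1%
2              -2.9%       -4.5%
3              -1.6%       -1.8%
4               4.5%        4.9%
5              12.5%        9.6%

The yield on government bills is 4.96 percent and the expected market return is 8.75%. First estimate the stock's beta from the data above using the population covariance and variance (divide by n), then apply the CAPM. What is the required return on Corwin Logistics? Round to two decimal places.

9.76%

Mean R_i = (-12.6 − 2.9 − 1.6 + 4.5 + 12.5) / 5 = -0.0200%
Mean R_m = (-8.1 − 4.5 − 1.8 + 4.9 + 9.6) / 5 = 0.0200%
Σ(R_i − R̄_i)(R_m − R̄_m) = 260.0420  ⇒  Cov = 260.0420 / 5 = 52.0084
Σ(R_m − R̄_m)² = 205.2680  ⇒  Var(R_m) = 205.2680 / 5 = 41.0536
β = Cov / Var(R_m) = 52.0084 / 41.0536 = 1.2668
MRP = 8.75% − 4.96% = 3.79%
E(R) = R_f + β × MRP = 4.96% + 1.2668 × 3.79% = 9.76%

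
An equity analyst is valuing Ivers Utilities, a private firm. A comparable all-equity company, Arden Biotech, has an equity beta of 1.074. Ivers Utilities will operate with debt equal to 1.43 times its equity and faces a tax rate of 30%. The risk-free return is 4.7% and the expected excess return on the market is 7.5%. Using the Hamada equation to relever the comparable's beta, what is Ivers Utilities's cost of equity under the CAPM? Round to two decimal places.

β_L = β_U × [1 + (1 − t)(D/E)] = 1.074 × [1 + (1 − 0.30) × 1.43]
    = 1.074 × [1 + 0.70 × 1.43] = 1.074 × 2.0010 = 2.1491
E(R) = R_f + β_L × MRP = 4.7% + 2.1491 × 7.5% = 20.82%

20.82%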